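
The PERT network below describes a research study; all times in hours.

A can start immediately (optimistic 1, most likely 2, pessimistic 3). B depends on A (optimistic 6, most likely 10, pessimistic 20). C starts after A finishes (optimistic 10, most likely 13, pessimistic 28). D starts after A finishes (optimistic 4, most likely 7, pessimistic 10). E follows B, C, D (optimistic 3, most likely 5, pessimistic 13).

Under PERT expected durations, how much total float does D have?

8 hours

te_A = (1 + 4·2 + 3)/6 = 12/6 = 2
te_B = (6 + 4·10 + 20)/6 = 66/6 = 11
te_C = (10 + 4·13 + 28)/6 = 90/6 = 15
te_D = (4 + 4·7 + 10)/6 = 42/6 = 7
te_E = (3 + 4·5 + 13)/6 = 36/6 = 6

Forward pass:
ES_A = 0; EF_A = 2
ES_B = 2; EF_B = 2+11 = 13
ES_C = 2; EF_C = 2+15 = 17
ES_D = 2; EF_D = 2+7 = 9
ES_E = max(EF_B=13, EF_C=17, EF_D=9) = 17; EF_E = 17+6 = 23
Expected project duration μ = 23 hours. Critical path: A → C → E.

Backward pass:
LF_E = 23; LS_E = 23−6 = 17
LF_D = LS_E = 17; LS_D = 17−7 = 10
LF_C = LS_E = 17; LS_C = 17−15 = 2
LF_B = LS_E = 17; LS_B = 17−11 = 6
LF_A = min(LS_B=6, LS_C=2, LS_D=10) = 2; LS_A = 2−2 = 0
Slack_D = LS_D − ES_D = 10 − 2 = 8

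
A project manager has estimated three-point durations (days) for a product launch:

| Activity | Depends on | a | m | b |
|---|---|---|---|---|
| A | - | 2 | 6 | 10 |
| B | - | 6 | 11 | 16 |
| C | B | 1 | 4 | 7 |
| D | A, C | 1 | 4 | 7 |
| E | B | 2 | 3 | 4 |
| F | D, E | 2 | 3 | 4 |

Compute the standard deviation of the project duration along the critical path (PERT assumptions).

2.21 days

te_A = (2 + 4·6 + 10)/6 = 36/6 = 6; σ²_A = ((10−2)/6)² = 1.778
te_B = (6 + 4·11 + 16)/6 = 66/6 = 11; σ²_B = ((16−6)/6)² = 2.778
te_C = (1 + 4·4 + 7)/6 = 24/6 = 4; σ²_C = ((7−1)/6)² = 1.000
te_D = (1 + 4·4 + 7)/6 = 24/6 = 4; σ²_D = ((7−1)/6)² = 1.000
te_E = (2 + 4·3 + 4)/6 = 18/6 = 3; σ²_E = ((4−2)/6)² = 0.111
te_F = (2 + 4·3 + 4)/6 = 18/6 = 3; σ²_F = ((4−2)/6)² = 0.111

Forward pass:
ES_A = 0; EF_A = 6
ES_B = 0; EF_B = 11
ES_C = 11; EF_C = 11+4 = 15
ES_D = max(EF_A=6, EF_C=15) = 15; EF_D = 15+4 = 19
ES_E = 11; EF_E = 11+3 = 14
ES_F = max(EF_D=19, EF_E=14) = 19; EF_F = 19+3 = 22
Expected project duration μ = 22 days. Critical path: B → C → D → F.

Variance along critical path = 2.778 + 1.000 + 1.000 + 0.111 = 4.889
σ = √4.889 = 2.211 days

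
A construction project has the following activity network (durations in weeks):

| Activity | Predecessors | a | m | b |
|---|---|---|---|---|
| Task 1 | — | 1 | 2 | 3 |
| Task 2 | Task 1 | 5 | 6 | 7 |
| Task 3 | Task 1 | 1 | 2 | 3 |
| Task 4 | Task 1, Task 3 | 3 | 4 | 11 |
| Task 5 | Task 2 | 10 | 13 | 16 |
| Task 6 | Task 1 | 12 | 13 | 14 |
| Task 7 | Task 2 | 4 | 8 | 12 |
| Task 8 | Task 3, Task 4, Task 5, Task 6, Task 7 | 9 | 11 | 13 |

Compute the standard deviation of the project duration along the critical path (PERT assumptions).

te_Task 1 = (1 + 4·2 + 3)/6 = 12/6 = 2; σ²_Task 1 = ((3−1)/6)² = 0.111
te_Task 2 = (5 + 4·6 + 7)/6 = 36/6 = 6; σ²_Task 2 = ((7−5)/6)² = 0.111
te_Task 3 = (1 + 4·2 + 3)/6 = 12/6 = 2; σ²_Task 3 = ((3−1)/6)² = 0.111
te_Task 4 = (3 + 4·4 + 11)/6 = 30/6 = 5; σ²_Task 4 = ((11−3)/6)² = 1.778
te_Task 5 = (10 + 4·13 + 16)/6 = 78/6 = 13; σ²_Task 5 = ((16−10)/6)² = 1.000
te_Task 6 = (12 + 4·13 + 14)/6 = 78/6 = 13; σ²_Task 6 = ((14−12)/6)² = 0.111
te_Task 7 = (4 + 4·8 + 12)/6 = 48/6 = 8; σ²_Task 7 = ((12−4)/6)² = 1.778
te_Task 8 = (9 + 4·11 + 13)/6 = 66/6 = 11; σ²_Task 8 = ((13−9)/6)² = 0.444

Forward pass:
ES_Task 1 = 0; EF_Task 1 = 2
ES_Task 2 = 2; EF_Task 2 = 2+6 = 8
ES_Task 3 = 2; EF_Task 3 = 2+2 = 4
ES_Task 4 = max(EF_Task 1=2, EF_Task 3=4) = 4; EF_Task 4 = 4+5 = 9
ES_Task 5 = 8; EF_Task 5 = 8+13 = 21
ES_Task 6 = 2; EF_Task 6 = 2+13 = 15
ES_Task 7 = 8; EF_Task 7 = 8+8 = 16
ES_Task 8 = max(EF_Task 3=4, EF_Task 4=9, EF_Task 5=21, EF_Task 6=15, EF_Task 7=16) = 21; EF_Task 8 = 21+11 = 32
Expected project duration μ = 32 weeks. Critical path: Task 1 → Task 2 → Task 5 → Task 8.

Variance along critical path = 0.111 + 0.111 + 1.000 + 0.444 = 1.667
σ = √1.667 = 1.291 weeks

1.29 weeks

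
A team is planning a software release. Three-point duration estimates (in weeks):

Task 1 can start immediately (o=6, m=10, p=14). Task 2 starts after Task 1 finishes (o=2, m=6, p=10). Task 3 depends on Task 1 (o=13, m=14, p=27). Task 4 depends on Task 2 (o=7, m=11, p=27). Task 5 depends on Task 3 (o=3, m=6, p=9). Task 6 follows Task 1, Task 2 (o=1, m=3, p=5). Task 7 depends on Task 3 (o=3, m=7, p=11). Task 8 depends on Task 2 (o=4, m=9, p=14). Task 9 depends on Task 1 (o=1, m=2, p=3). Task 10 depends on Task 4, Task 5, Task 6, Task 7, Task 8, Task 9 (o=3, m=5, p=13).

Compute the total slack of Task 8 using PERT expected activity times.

te_Task 1 = (6 + 4·10 + 14)/6 = 60/6 = 10
te_Task 2 = (2 + 4·6 + 10)/6 = 36/6 = 6
te_Task 3 = (13 + 4·14 + 27)/6 = 96/6 = 16
te_Task 4 = (7 + 4·11 + 27)/6 = 78/6 = 13
te_Task 5 = (3 + 4·6 + 9)/6 = 36/6 = 6
te_Task 6 = (1 + 4·3 + 5)/6 = 18/6 = 3
te_Task 7 = (3 + 4·7 + 11)/6 = 42/6 = 7
te_Task 8 = (4 + 4·9 + 14)/6 = 54/6 = 9
te_Task 9 = (1 + 4·2 + 3)/6 = 12/6 = 2
te_Task 10 = (3 + 4·5 + 13)/6 = 36/6 = 6

Forward pass:
ES_Task 1 = 0; EF_Task 1 = 10
ES_Task 2 = 10; EF_Task 2 = 10+6 = 16
ES_Task 3 = 10; EF_Task 3 = 10+16 = 26
ES_Task 4 = 16; EF_Task 4 = 16+13 = 29
ES_Task 5 = 26; EF_Task 5 = 26+6 = 32
ES_Task 6 = max(EF_Task 1=10, EF_Task 2=16) = 16; EF_Task 6 = 16+3 = 19
ES_Task 7 = 26; EF_Task 7 = 26+7 = 33
ES_Task 8 = 16; EF_Task 8 = 16+9 = 25
ES_Task 9 = 10; EF_Task 9 = 10+2 = 12
ES_Task 10 = max(EF_Task 4=29, EF_Task 5=32, EF_Task 6=19, EF_Task 7=33, EF_Task 8=25, EF_Task 9=12) = 33; EF_Task 10 = 33+6 = 39
Expected project duration μ = 39 weeks. Critical path: Task 1 → Task 3 → Task 7 → Task 10.

Backward pass:
LF_Task 10 = 39; LS_Task 10 = 39−6 = 33
LF_Task 9 = LS_Task 10 = 33; LS_Task 9 = 33−2 = 31
LF_Task 8 = LS_Task 10 = 33; LS_Task 8 = 33−9 = 24
LF_Task 7 = LS_Task 10 = 33; LS_Task 7 = 33−7 = 26
LF_Task 6 = LS_Task 10 = 33; LS_Task 6 = 33−3 = 30
LF_Task 5 = LS_Task 10 = 33; LS_Task 5 = 33−6 = 27
LF_Task 4 = LS_Task 10 = 33; LS_Task 4 = 33−13 = 20
LF_Task 3 = min(LS_Task 5=27, LS_Task 7=26) = 26; LS_Task 3 = 26−16 = 10
LF_Task 2 = min(LS_Task 4=20, LS_Task 6=30, LS_Task 8=24) = 20; LS_Task 2 = 20−6 = 14
LF_Task 1 = min(LS_Task 2=14, LS_Task 3=10, LS_Task 6=30, LS_Task 9=31) = 10; LS_Task 1 = 10−10 = 0
Slack_Task 8 = LS_Task 8 − ES_Task 8 = 24 − 16 = 8

8 weeks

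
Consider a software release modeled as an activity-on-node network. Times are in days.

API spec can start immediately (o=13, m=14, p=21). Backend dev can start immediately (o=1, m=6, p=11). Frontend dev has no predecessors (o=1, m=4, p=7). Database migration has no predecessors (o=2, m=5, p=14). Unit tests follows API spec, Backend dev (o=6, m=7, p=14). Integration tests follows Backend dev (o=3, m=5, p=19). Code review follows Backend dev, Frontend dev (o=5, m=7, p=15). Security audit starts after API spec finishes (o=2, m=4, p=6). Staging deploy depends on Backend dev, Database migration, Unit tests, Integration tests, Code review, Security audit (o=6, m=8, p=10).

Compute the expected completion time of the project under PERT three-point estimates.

31 days

te_API spec = (13 + 4·14 + 21)/6 = 90/6 = 15
te_Backend dev = (1 + 4·6 + 11)/6 = 36/6 = 6
te_Frontend dev = (1 + 4·4 + 7)/6 = 24/6 = 4
te_Database migration = (2 + 4·5 + 14)/6 = 36/6 = 6
te_Unit tests = (6 + 4·7 + 14)/6 = 48/6 = 8
te_Integration tests = (3 + 4·5 + 19)/6 = 42/6 = 7
te_Code review = (5 + 4·7 + 15)/6 = 48/6 = 8
te_Security audit = (2 + 4·4 + 6)/6 = 24/6 = 4
te_Staging deploy = (6 + 4·8 + 10)/6 = 48/6 = 8

Forward pass:
ES_API spec = 0; EF_API spec = 15
ES_Backend dev = 0; EF_Backend dev = 6
ES_Frontend dev = 0; EF_Frontend dev = 4
ES_Database migration = 0; EF_Database migration = 6
ES_Unit tests = max(EF_API spec=15, EF_Backend dev=6) = 15; EF_Unit tests = 15+8 = 23
ES_Integration tests = 6; EF_Integration tests = 6+7 = 13
ES_Code review = max(EF_Backend dev=6, EF_Frontend dev=4) = 6; EF_Code review = 6+8 = 14
ES_Security audit = 15; EF_Security audit = 15+4 = 19
ES_Staging deploy = max(EF_Backend dev=6, EF_Database migration=6, EF_Unit tests=23, EF_Integration tests=13, EF_Code review=14, EF_Security audit=19) = 23; EF_Staging deploy = 23+8 = 31
Expected project duration μ = 31 days. Critical path: API spec → Unit tests → Staging deploy.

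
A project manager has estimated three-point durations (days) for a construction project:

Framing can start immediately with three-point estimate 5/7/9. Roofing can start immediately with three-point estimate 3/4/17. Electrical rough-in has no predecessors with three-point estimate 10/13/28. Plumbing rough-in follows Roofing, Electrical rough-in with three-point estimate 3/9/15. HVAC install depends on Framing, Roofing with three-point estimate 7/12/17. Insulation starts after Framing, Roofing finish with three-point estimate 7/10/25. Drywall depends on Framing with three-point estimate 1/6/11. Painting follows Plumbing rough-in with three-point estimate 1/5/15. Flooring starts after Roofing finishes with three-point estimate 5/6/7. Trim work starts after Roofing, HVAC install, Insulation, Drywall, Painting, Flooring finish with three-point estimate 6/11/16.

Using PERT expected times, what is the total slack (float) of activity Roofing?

te_Framing = (5 + 4·7 + 9)/6 = 42/6 = 7
te_Roofing = (3 + 4·4 + 17)/6 = 36/6 = 6
te_Electrical rough-in = (10 + 4·13 + 28)/6 = 90/6 = 15
te_Plumbing rough-in = (3 + 4·9 + 15)/6 = 54/6 = 9
te_HVAC install = (7 + 4·12 + 17)/6 = 72/6 = 12
te_Insulation = (7 + 4·10 + 25)/6 = 72/6 = 12
te_Drywall = (1 + 4·6 + 11)/6 = 36/6 = 6
te_Painting = (1 + 4·5 + 15)/6 = 36/6 = 6
te_Flooring = (5 + 4·6 + 7)/6 = 36/6 = 6
te_Trim work = (6 + 4·11 + 16)/6 = 66/6 = 11

Forward pass:
ES_Framing = 0; EF_Framing = 7
ES_Roofing = 0; EF_Roofing = 6
ES_Electrical rough-in = 0; EF_Electrical rough-in = 15
ES_Plumbing rough-in = max(EF_Roofing=6, EF_Electrical rough-in=15) = 15; EF_Plumbing rough-in = 15+9 = 24
ES_HVAC install = max(EF_Framing=7, EF_Roofing=6) = 7; EF_HVAC install = 7+12 = 19
ES_Insulation = max(EF_Framing=7, EF_Roofing=6) = 7; EF_Insulation = 7+12 = 19
ES_Drywall = 7; EF_Drywall = 7+6 = 13
ES_Painting = 24; EF_Painting = 24+6 = 30
ES_Flooring = 6; EF_Flooring = 6+6 = 12
ES_Trim work = max(EF_Roofing=6, EF_HVAC install=19, EF_Insulation=19, EF_Drywall=13, EF_Painting=30, EF_Flooring=12) = 30; EF_Trim work = 30+11 = 41
Expected project duration μ = 41 days. Critical path: Electrical rough-in → Plumbing rough-in → Painting → Trim work.

Backward pass:
LF_Trim work = 41; LS_Trim work = 41−11 = 30
LF_Flooring = LS_Trim work = 30; LS_Flooring = 30−6 = 24
LF_Painting = LS_Trim work = 30; LS_Painting = 30−6 = 24
LF_Drywall = LS_Trim work = 30; LS_Drywall = 30−6 = 24
LF_Insulation = LS_Trim work = 30; LS_Insulation = 30−12 = 18
LF_HVAC install = LS_Trim work = 30; LS_HVAC install = 30−12 = 18
LF_Plumbing rough-in = LS_Painting = 24; LS_Plumbing rough-in = 24−9 = 15
LF_Electrical rough-in = LS_Plumbing rough-in = 15; LS_Electrical rough-in = 15−15 = 0
LF_Roofing = min(LS_Plumbing rough-in=15, LS_HVAC install=18, LS_Insulation=18, LS_Flooring=24, LS_Trim work=30) = 15; LS_Roofing = 15−6 = 9
LF_Framing = min(LS_HVAC install=18, LS_Insulation=18, LS_Drywall=24) = 18; LS_Framing = 18−7 = 11
Slack_Roofing = LS_Roofing − ES_Roofing = 9 − 0 = 9

9 days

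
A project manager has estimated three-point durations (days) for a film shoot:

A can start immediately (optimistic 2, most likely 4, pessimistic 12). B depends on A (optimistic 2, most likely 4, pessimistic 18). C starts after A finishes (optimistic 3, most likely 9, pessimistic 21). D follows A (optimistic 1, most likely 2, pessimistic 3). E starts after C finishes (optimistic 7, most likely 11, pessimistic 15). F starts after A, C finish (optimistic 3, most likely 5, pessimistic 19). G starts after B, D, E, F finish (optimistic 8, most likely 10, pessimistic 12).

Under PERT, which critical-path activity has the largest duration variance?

te_A = (2 + 4·4 + 12)/6 = 30/6 = 5; σ²_A = ((12−2)/6)² = 2.778
te_B = (2 + 4·4 + 18)/6 = 36/6 = 6; σ²_B = ((18−2)/6)² = 7.111
te_C = (3 + 4·9 + 21)/6 = 60/6 = 10; σ²_C = ((21−3)/6)² = 9.000
te_D = (1 + 4·2 + 3)/6 = 12/6 = 2; σ²_D = ((3−1)/6)² = 0.111
te_E = (7 + 4·11 + 15)/6 = 66/6 = 11; σ²_E = ((15−7)/6)² = 1.778
te_F = (3 + 4·5 + 19)/6 = 42/6 = 7; σ²_F = ((19−3)/6)² = 7.111
te_G = (8 + 4·10 + 12)/6 = 60/6 = 10; σ²_G = ((12−8)/6)² = 0.444

Forward pass:
ES_A = 0; EF_A = 5
ES_B = 5; EF_B = 5+6 = 11
ES_C = 5; EF_C = 5+10 = 15
ES_D = 5; EF_D = 5+2 = 7
ES_E = 15; EF_E = 15+11 = 26
ES_F = max(EF_A=5, EF_C=15) = 15; EF_F = 15+7 = 22
ES_G = max(EF_B=11, EF_D=7, EF_E=26, EF_F=22) = 26; EF_G = 26+10 = 36
Expected project duration μ = 36 days. Critical path: A → C → E → G.

Variances on critical path: σ²_A=2.778, σ²_C=9.000, σ²_E=1.778, σ²_G=0.444.
Largest is σ²_C = 9.000.

C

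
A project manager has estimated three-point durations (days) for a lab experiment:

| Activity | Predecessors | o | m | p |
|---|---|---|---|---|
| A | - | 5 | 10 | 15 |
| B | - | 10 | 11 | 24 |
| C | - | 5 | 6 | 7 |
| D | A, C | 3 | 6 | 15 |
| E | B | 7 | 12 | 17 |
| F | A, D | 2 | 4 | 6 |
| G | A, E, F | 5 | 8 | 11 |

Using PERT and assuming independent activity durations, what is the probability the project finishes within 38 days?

te_A = (5 + 4·10 + 15)/6 = 60/6 = 10; σ²_A = ((15−5)/6)² = 2.778
te_B = (10 + 4·11 + 24)/6 = 78/6 = 13; σ²_B = ((24−10)/6)² = 5.444
te_C = (5 + 4·6 + 7)/6 = 36/6 = 6; σ²_C = ((7−5)/6)² = 0.111
te_D = (3 + 4·6 + 15)/6 = 42/6 = 7; σ²_D = ((15−3)/6)² = 4.000
te_E = (7 + 4·12 + 17)/6 = 72/6 = 12; σ²_E = ((17−7)/6)² = 2.778
te_F = (2 + 4·4 + 6)/6 = 24/6 = 4; σ²_F = ((6−2)/6)² = 0.444
te_G = (5 + 4·8 + 11)/6 = 48/6 = 8; σ²_G = ((11−5)/6)² = 1.000

Forward pass:
ES_A = 0; EF_A = 10
ES_B = 0; EF_B = 13
ES_C = 0; EF_C = 6
ES_D = max(EF_A=10, EF_C=6) = 10; EF_D = 10+7 = 17
ES_E = 13; EF_E = 13+12 = 25
ES_F = max(EF_A=10, EF_D=17) = 17; EF_F = 17+4 = 21
ES_G = max(EF_A=10, EF_E=25, EF_F=21) = 25; EF_G = 25+8 = 33
Expected project duration μ = 33 days. Critical path: B → E → G.

Variance along critical path = 5.444 + 2.778 + 1.000 = 9.222; σ = √9.222 = 3.037 days.
Z = (38 − 33) / 3.037 = 1.646
P(T ≤ 38) = Φ(1.646) ≈ 0.950

0.950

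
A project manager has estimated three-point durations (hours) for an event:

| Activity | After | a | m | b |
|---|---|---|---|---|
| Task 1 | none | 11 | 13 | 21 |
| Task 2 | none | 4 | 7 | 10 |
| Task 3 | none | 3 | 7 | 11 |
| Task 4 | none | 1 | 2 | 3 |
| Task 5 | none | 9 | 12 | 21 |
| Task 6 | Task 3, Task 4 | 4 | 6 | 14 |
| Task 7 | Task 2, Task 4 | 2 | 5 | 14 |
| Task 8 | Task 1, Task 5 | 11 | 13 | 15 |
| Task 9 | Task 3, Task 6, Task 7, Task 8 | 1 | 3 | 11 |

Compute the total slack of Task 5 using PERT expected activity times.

1 hours

te_Task 1 = (11 + 4·13 + 21)/6 = 84/6 = 14
te_Task 2 = (4 + 4·7 + 10)/6 = 42/6 = 7
te_Task 3 = (3 + 4·7 + 11)/6 = 42/6 = 7
te_Task 4 = (1 + 4·2 + 3)/6 = 12/6 = 2
te_Task 5 = (9 + 4·12 + 21)/6 = 78/6 = 13
te_Task 6 = (4 + 4·6 + 14)/6 = 42/6 = 7
te_Task 7 = (2 + 4·5 + 14)/6 = 36/6 = 6
te_Task 8 = (11 + 4·13 + 15)/6 = 78/6 = 13
te_Task 9 = (1 + 4·3 + 11)/6 = 24/6 = 4

Forward pass:
ES_Task 1 = 0; EF_Task 1 = 14
ES_Task 2 = 0; EF_Task 2 = 7
ES_Task 3 = 0; EF_Task 3 = 7
ES_Task 4 = 0; EF_Task 4 = 2
ES_Task 5 = 0; EF_Task 5 = 13
ES_Task 6 = max(EF_Task 3=7, EF_Task 4=2) = 7; EF_Task 6 = 7+7 = 14
ES_Task 7 = max(EF_Task 2=7, EF_Task 4=2) = 7; EF_Task 7 = 7+6 = 13
ES_Task 8 = max(EF_Task 1=14, EF_Task 5=13) = 14; EF_Task 8 = 14+13 = 27
ES_Task 9 = max(EF_Task 3=7, EF_Task 6=14, EF_Task 7=13, EF_Task 8=27) = 27; EF_Task 9 = 27+4 = 31
Expected project duration μ = 31 hours. Critical path: Task 1 → Task 8 → Task 9.

Backward pass:
LF_Task 9 = 31; LS_Task 9 = 31−4 = 27
LF_Task 8 = LS_Task 9 = 27; LS_Task 8 = 27−13 = 14
LF_Task 7 = LS_Task 9 = 27; LS_Task 7 = 27−6 = 21
LF_Task 6 = LS_Task 9 = 27; LS_Task 6 = 27−7 = 20
LF_Task 5 = LS_Task 8 = 14; LS_Task 5 = 14−13 = 1
LF_Task 4 = min(LS_Task 6=20, LS_Task 7=21) = 20; LS_Task 4 = 20−2 = 18
LF_Task 3 = min(LS_Task 6=20, LS_Task 9=27) = 20; LS_Task 3 = 20−7 = 13
LF_Task 2 = LS_Task 7 = 21; LS_Task 2 = 21−7 = 14
LF_Task 1 = LS_Task 8 = 14; LS_Task 1 = 14−14 = 0
Slack_Task 5 = LS_Task 5 − ES_Task 5 = 1 − 0 = 1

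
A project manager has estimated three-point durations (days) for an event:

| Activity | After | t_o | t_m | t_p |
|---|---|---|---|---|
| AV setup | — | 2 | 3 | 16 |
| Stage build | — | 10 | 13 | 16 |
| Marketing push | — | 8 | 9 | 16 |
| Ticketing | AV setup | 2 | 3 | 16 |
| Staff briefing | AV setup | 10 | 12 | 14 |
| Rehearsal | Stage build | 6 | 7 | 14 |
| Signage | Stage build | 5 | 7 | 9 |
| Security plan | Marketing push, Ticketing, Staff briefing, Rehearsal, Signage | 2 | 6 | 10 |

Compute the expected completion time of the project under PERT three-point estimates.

te_AV setup = (2 + 4·3 + 16)/6 = 30/6 = 5
te_Stage build = (10 + 4·13 + 16)/6 = 78/6 = 13
te_Marketing push = (8 + 4·9 + 16)/6 = 60/6 = 10
te_Ticketing = (2 + 4·3 + 16)/6 = 30/6 = 5
te_Staff briefing = (10 + 4·12 + 14)/6 = 72/6 = 12
te_Rehearsal = (6 + 4·7 + 14)/6 = 48/6 = 8
te_Signage = (5 + 4·7 + 9)/6 = 42/6 = 7
te_Security plan = (2 + 4·6 + 10)/6 = 36/6 = 6

Forward pass:
ES_AV setup = 0; EF_AV setup = 5
ES_Stage build = 0; EF_Stage build = 13
ES_Marketing push = 0; EF_Marketing push = 10
ES_Ticketing = 5; EF_Ticketing = 5+5 = 10
ES_Staff briefing = 5; EF_Staff briefing = 5+12 = 17
ES_Rehearsal = 13; EF_Rehearsal = 13+8 = 21
ES_Signage = 13; EF_Signage = 13+7 = 20
ES_Security plan = max(EF_Marketing push=10, EF_Ticketing=10, EF_Staff briefing=17, EF_Rehearsal=21, EF_Signage=20) = 21; EF_Security plan = 21+6 = 27
Expected project duration μ = 27 days. Critical path: Stage build → Rehearsal → Security plan.

27 days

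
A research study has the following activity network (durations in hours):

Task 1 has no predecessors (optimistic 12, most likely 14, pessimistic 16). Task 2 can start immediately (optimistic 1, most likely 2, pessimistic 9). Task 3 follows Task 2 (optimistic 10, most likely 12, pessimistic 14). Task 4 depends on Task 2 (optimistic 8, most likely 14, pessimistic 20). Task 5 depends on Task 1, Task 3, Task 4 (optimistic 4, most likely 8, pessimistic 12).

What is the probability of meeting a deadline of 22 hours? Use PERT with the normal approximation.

0.138

te_Task 1 = (12 + 4·14 + 16)/6 = 84/6 = 14; σ²_Task 1 = ((16−12)/6)² = 0.444
te_Task 2 = (1 + 4·2 + 9)/6 = 18/6 = 3; σ²_Task 2 = ((9−1)/6)² = 1.778
te_Task 3 = (10 + 4·12 + 14)/6 = 72/6 = 12; σ²_Task 3 = ((14−10)/6)² = 0.444
te_Task 4 = (8 + 4·14 + 20)/6 = 84/6 = 14; σ²_Task 4 = ((20−8)/6)² = 4.000
te_Task 5 = (4 + 4·8 + 12)/6 = 48/6 = 8; σ²_Task 5 = ((12−4)/6)² = 1.778

Forward pass:
ES_Task 1 = 0; EF_Task 1 = 14
ES_Task 2 = 0; EF_Task 2 = 3
ES_Task 3 = 3; EF_Task 3 = 3+12 = 15
ES_Task 4 = 3; EF_Task 4 = 3+14 = 17
ES_Task 5 = max(EF_Task 1=14, EF_Task 3=15, EF_Task 4=17) = 17; EF_Task 5 = 17+8 = 25
Expected project duration μ = 25 hours. Critical path: Task 2 → Task 4 → Task 5.

Variance along critical path = 1.778 + 4.000 + 1.778 = 7.556; σ = √7.556 = 2.749 hours.
Z = (22 − 25) / 2.749 = -1.091
P(T ≤ 22) = Φ(-1.091) ≈ 0.138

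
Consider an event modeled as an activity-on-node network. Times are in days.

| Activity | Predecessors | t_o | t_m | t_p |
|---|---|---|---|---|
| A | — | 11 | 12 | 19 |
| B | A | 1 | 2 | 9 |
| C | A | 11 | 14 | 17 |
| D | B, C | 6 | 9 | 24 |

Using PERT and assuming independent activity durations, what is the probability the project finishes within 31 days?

te_A = (11 + 4·12 + 19)/6 = 78/6 = 13; σ²_A = ((19−11)/6)² = 1.778
te_B = (1 + 4·2 + 9)/6 = 18/6 = 3; σ²_B = ((9−1)/6)² = 1.778
te_C = (11 + 4·14 + 17)/6 = 84/6 = 14; σ²_C = ((17−11)/6)² = 1.000
te_D = (6 + 4·9 + 24)/6 = 66/6 = 11; σ²_D = ((24−6)/6)² = 9.000

Forward pass:
ES_A = 0; EF_A = 13
ES_B = 13; EF_B = 13+3 = 16
ES_C = 13; EF_C = 13+14 = 27
ES_D = max(EF_B=16, EF_C=27) = 27; EF_D = 27+11 = 38
Expected project duration μ = 38 days. Critical path: A → C → D.

Variance along critical path = 1.778 + 1.000 + 9.000 = 11.778; σ = √11.778 = 3.432 days.
Z = (31 − 38) / 3.432 = -2.040
P(T ≤ 31) = Φ(-2.040) ≈ 0.021

0.021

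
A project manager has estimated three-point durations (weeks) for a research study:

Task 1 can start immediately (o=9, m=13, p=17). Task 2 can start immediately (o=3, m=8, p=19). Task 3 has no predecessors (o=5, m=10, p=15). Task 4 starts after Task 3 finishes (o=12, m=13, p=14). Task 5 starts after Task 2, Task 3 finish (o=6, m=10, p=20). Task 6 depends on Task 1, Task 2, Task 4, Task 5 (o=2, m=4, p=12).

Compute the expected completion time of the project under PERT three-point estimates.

28 weeks

te_Task 1 = (9 + 4·13 + 17)/6 = 78/6 = 13
te_Task 2 = (3 + 4·8 + 19)/6 = 54/6 = 9
te_Task 3 = (5 + 4·10 + 15)/6 = 60/6 = 10
te_Task 4 = (12 + 4·13 + 14)/6 = 78/6 = 13
te_Task 5 = (6 + 4·10 + 20)/6 = 66/6 = 11
te_Task 6 = (2 + 4·4 + 12)/6 = 30/6 = 5

Forward pass:
ES_Task 1 = 0; EF_Task 1 = 13
ES_Task 2 = 0; EF_Task 2 = 9
ES_Task 3 = 0; EF_Task 3 = 10
ES_Task 4 = 10; EF_Task 4 = 10+13 = 23
ES_Task 5 = max(EF_Task 2=9, EF_Task 3=10) = 10; EF_Task 5 = 10+11 = 21
ES_Task 6 = max(EF_Task 1=13, EF_Task 2=9, EF_Task 4=23, EF_Task 5=21) = 23; EF_Task 6 = 23+5 = 28
Expected project duration μ = 28 weeks. Critical path: Task 3 → Task 4 → Task 6.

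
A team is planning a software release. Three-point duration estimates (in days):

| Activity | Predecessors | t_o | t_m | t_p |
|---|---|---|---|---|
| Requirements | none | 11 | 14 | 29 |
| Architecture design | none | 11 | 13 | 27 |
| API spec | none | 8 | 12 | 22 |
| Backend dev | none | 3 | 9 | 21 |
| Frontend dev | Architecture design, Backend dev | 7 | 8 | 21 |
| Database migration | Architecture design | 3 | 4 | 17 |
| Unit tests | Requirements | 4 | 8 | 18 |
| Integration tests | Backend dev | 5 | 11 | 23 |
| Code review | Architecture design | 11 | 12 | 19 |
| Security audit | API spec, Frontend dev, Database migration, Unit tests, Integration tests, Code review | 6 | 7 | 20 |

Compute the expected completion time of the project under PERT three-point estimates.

37 days

te_Requirements = (11 + 4·14 + 29)/6 = 96/6 = 16
te_Architecture design = (11 + 4·13 + 27)/6 = 90/6 = 15
te_API spec = (8 + 4·12 + 22)/6 = 78/6 = 13
te_Backend dev = (3 + 4·9 + 21)/6 = 60/6 = 10
te_Frontend dev = (7 + 4·8 + 21)/6 = 60/6 = 10
te_Database migration = (3 + 4·4 + 17)/6 = 36/6 = 6
te_Unit tests = (4 + 4·8 + 18)/6 = 54/6 = 9
te_Integration tests = (5 + 4·11 + 23)/6 = 72/6 = 12
te_Code review = (11 + 4·12 + 19)/6 = 78/6 = 13
te_Security audit = (6 + 4·7 + 20)/6 = 54/6 = 9

Forward pass:
ES_Requirements = 0; EF_Requirements = 16
ES_Architecture design = 0; EF_Architecture design = 15
ES_API spec = 0; EF_API spec = 13
ES_Backend dev = 0; EF_Backend dev = 10
ES_Frontend dev = max(EF_Architecture design=15, EF_Backend dev=10) = 15; EF_Frontend dev = 15+10 = 25
ES_Database migration = 15; EF_Database migration = 15+6 = 21
ES_Unit tests = 16; EF_Unit tests = 16+9 = 25
ES_Integration tests = 10; EF_Integration tests = 10+12 = 22
ES_Code review = 15; EF_Code review = 15+13 = 28
ES_Security audit = max(EF_API spec=13, EF_Frontend dev=25, EF_Database migration=21, EF_Unit tests=25, EF_Integration tests=22, EF_Code review=28) = 28; EF_Security audit = 28+9 = 37
Expected project duration μ = 37 days. Critical path: Architecture design → Code review → Security audit.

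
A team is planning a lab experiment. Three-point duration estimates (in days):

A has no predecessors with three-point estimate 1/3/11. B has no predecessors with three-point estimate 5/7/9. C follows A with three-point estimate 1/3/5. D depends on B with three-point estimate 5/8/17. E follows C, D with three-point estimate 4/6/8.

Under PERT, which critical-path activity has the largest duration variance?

te_A = (1 + 4·3 + 11)/6 = 24/6 = 4; σ²_A = ((11−1)/6)² = 2.778
te_B = (5 + 4·7 + 9)/6 = 42/6 = 7; σ²_B = ((9−5)/6)² = 0.444
te_C = (1 + 4·3 + 5)/6 = 18/6 = 3; σ²_C = ((5−1)/6)² = 0.444
te_D = (5 + 4·8 + 17)/6 = 54/6 = 9; σ²_D = ((17−5)/6)² = 4.000
te_E = (4 + 4·6 + 8)/6 = 36/6 = 6; σ²_E = ((8−4)/6)² = 0.444

Forward pass:
ES_A = 0; EF_A = 4
ES_B = 0; EF_B = 7
ES_C = 4; EF_C = 4+3 = 7
ES_D = 7; EF_D = 7+9 = 16
ES_E = max(EF_C=7, EF_D=16) = 16; EF_E = 16+6 = 22
Expected project duration μ = 22 days. Critical path: B → D → E.

Variances on critical path: σ²_B=0.444, σ²_D=4.000, σ²_E=0.444.
Largest is σ²_D = 4.000.

D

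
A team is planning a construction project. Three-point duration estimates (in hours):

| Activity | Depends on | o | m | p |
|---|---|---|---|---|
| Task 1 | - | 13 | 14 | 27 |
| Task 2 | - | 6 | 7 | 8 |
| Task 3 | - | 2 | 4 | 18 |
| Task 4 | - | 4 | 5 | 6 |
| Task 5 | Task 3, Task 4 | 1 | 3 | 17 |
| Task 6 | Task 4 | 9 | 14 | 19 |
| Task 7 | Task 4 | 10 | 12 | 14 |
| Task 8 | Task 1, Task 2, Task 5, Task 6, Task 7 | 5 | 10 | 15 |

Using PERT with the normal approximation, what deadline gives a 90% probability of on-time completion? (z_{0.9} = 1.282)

te_Task 1 = (13 + 4·14 + 27)/6 = 96/6 = 16; σ²_Task 1 = ((27−13)/6)² = 5.444
te_Task 2 = (6 + 4·7 + 8)/6 = 42/6 = 7; σ²_Task 2 = ((8−6)/6)² = 0.111
te_Task 3 = (2 + 4·4 + 18)/6 = 36/6 = 6; σ²_Task 3 = ((18−2)/6)² = 7.111
te_Task 4 = (4 + 4·5 + 6)/6 = 30/6 = 5; σ²_Task 4 = ((6−4)/6)² = 0.111
te_Task 5 = (1 + 4·3 + 17)/6 = 30/6 = 5; σ²_Task 5 = ((17−1)/6)² = 7.111
te_Task 6 = (9 + 4·14 + 19)/6 = 84/6 = 14; σ²_Task 6 = ((19−9)/6)² = 2.778
te_Task 7 = (10 + 4·12 + 14)/6 = 72/6 = 12; σ²_Task 7 = ((14−10)/6)² = 0.444
te_Task 8 = (5 + 4·10 + 15)/6 = 60/6 = 10; σ²_Task 8 = ((15−5)/6)² = 2.778

Forward pass:
ES_Task 1 = 0; EF_Task 1 = 16
ES_Task 2 = 0; EF_Task 2 = 7
ES_Task 3 = 0; EF_Task 3 = 6
ES_Task 4 = 0; EF_Task 4 = 5
ES_Task 5 = max(EF_Task 3=6, EF_Task 4=5) = 6; EF_Task 5 = 6+5 = 11
ES_Task 6 = 5; EF_Task 6 = 5+14 = 19
ES_Task 7 = 5; EF_Task 7 = 5+12 = 17
ES_Task 8 = max(EF_Task 1=16, EF_Task 2=7, EF_Task 5=11, EF_Task 6=19, EF_Task 7=17) = 19; EF_Task 8 = 19+10 = 29
Expected project duration μ = 29 hours. Critical path: Task 4 → Task 6 → Task 8.

Variance along critical path = 0.111 + 2.778 + 2.778 = 5.667; σ = 2.380 hours.
D = μ + z·σ = 29 + 1.282·2.380 = 32.1 hours

32.1 hours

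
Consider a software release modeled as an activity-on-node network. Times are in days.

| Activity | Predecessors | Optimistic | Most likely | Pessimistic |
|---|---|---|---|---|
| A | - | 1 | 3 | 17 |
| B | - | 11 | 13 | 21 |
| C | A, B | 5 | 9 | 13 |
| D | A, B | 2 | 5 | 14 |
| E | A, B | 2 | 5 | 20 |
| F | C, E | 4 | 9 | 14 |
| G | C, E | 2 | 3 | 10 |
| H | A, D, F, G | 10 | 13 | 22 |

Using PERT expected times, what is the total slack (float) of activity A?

9 days

te_A = (1 + 4·3 + 17)/6 = 30/6 = 5
te_B = (11 + 4·13 + 21)/6 = 84/6 = 14
te_C = (5 + 4·9 + 13)/6 = 54/6 = 9
te_D = (2 + 4·5 + 14)/6 = 36/6 = 6
te_E = (2 + 4·5 + 20)/6 = 42/6 = 7
te_F = (4 + 4·9 + 14)/6 = 54/6 = 9
te_G = (2 + 4·3 + 10)/6 = 24/6 = 4
te_H = (10 + 4·13 + 22)/6 = 84/6 = 14

Forward pass:
ES_A = 0; EF_A = 5
ES_B = 0; EF_B = 14
ES_C = max(EF_A=5, EF_B=14) = 14; EF_C = 14+9 = 23
ES_D = max(EF_A=5, EF_B=14) = 14; EF_D = 14+6 = 20
ES_E = max(EF_A=5, EF_B=14) = 14; EF_E = 14+7 = 21
ES_F = max(EF_C=23, EF_E=21) = 23; EF_F = 23+9 = 32
ES_G = max(EF_C=23, EF_E=21) = 23; EF_G = 23+4 = 27
ES_H = max(EF_A=5, EF_D=20, EF_F=32, EF_G=27) = 32; EF_H = 32+14 = 46
Expected project duration μ = 46 days. Critical path: B → C → F → H.

Backward pass:
LF_H = 46; LS_H = 46−14 = 32
LF_G = LS_H = 32; LS_G = 32−4 = 28
LF_F = LS_H = 32; LS_F = 32−9 = 23
LF_E = min(LS_F=23, LS_G=28) = 23; LS_E = 23−7 = 16
LF_D = LS_H = 32; LS_D = 32−6 = 26
LF_C = min(LS_F=23, LS_G=28) = 23; LS_C = 23−9 = 14
LF_B = min(LS_C=14, LS_D=26, LS_E=16) = 14; LS_B = 14−14 = 0
LF_A = min(LS_C=14, LS_D=26, LS_E=16, LS_H=32) = 14; LS_A = 14−5 = 9
Slack_A = LS_A − ES_A = 9 − 0 = 9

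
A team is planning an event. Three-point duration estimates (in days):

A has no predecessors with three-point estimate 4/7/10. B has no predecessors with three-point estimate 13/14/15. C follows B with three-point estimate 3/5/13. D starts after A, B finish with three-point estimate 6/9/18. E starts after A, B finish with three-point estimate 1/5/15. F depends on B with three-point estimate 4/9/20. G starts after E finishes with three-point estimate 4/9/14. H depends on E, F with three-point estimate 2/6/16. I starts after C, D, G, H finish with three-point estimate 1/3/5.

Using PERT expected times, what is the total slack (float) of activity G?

te_A = (4 + 4·7 + 10)/6 = 42/6 = 7
te_B = (13 + 4·14 + 15)/6 = 84/6 = 14
te_C = (3 + 4·5 + 13)/6 = 36/6 = 6
te_D = (6 + 4·9 + 18)/6 = 60/6 = 10
te_E = (1 + 4·5 + 15)/6 = 36/6 = 6
te_F = (4 + 4·9 + 20)/6 = 60/6 = 10
te_G = (4 + 4·9 + 14)/6 = 54/6 = 9
te_H = (2 + 4·6 + 16)/6 = 42/6 = 7
te_I = (1 + 4·3 + 5)/6 = 18/6 = 3

Forward pass:
ES_A = 0; EF_A = 7
ES_B = 0; EF_B = 14
ES_C = 14; EF_C = 14+6 = 20
ES_D = max(EF_A=7, EF_B=14) = 14; EF_D = 14+10 = 24
ES_E = max(EF_A=7, EF_B=14) = 14; EF_E = 14+6 = 20
ES_F = 14; EF_F = 14+10 = 24
ES_G = 20; EF_G = 20+9 = 29
ES_H = max(EF_E=20, EF_F=24) = 24; EF_H = 24+7 = 31
ES_I = max(EF_C=20, EF_D=24, EF_G=29, EF_H=31) = 31; EF_I = 31+3 = 34
Expected project duration μ = 34 days. Critical path: B → F → H → I.

Backward pass:
LF_I = 34; LS_I = 34−3 = 31
LF_H = LS_I = 31; LS_H = 31−7 = 24
LF_G = LS_I = 31; LS_G = 31−9 = 22
LF_F = LS_H = 24; LS_F = 24−10 = 14
LF_E = min(LS_G=22, LS_H=24) = 22; LS_E = 22−6 = 16
LF_D = LS_I = 31; LS_D = 31−10 = 21
LF_C = LS_I = 31; LS_C = 31−6 = 25
LF_B = min(LS_C=25, LS_D=21, LS_E=16, LS_F=14) = 14; LS_B = 14−14 = 0
LF_A = min(LS_D=21, LS_E=16) = 16; LS_A = 16−7 = 9
Slack_G = LS_G − ES_G = 22 − 20 = 2

2 days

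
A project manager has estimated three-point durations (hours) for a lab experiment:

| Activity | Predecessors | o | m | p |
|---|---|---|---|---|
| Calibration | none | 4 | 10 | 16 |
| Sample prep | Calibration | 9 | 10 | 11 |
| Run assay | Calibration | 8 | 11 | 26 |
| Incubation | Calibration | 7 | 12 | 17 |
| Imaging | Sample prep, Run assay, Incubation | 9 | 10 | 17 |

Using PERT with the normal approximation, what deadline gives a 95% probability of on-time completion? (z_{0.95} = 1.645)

40.3 hours

te_Calibration = (4 + 4·10 + 16)/6 = 60/6 = 10; σ²_Calibration = ((16−4)/6)² = 4.000
te_Sample prep = (9 + 4·10 + 11)/6 = 60/6 = 10; σ²_Sample prep = ((11−9)/6)² = 0.111
te_Run assay = (8 + 4·11 + 26)/6 = 78/6 = 13; σ²_Run assay = ((26−8)/6)² = 9.000
te_Incubation = (7 + 4·12 + 17)/6 = 72/6 = 12; σ²_Incubation = ((17−7)/6)² = 2.778
te_Imaging = (9 + 4·10 + 17)/6 = 66/6 = 11; σ²_Imaging = ((17−9)/6)² = 1.778

Forward pass:
ES_Calibration = 0; EF_Calibration = 10
ES_Sample prep = 10; EF_Sample prep = 10+10 = 20
ES_Run assay = 10; EF_Run assay = 10+13 = 23
ES_Incubation = 10; EF_Incubation = 10+12 = 22
ES_Imaging = max(EF_Sample prep=20, EF_Run assay=23, EF_Incubation=22) = 23; EF_Imaging = 23+11 = 34
Expected project duration μ = 34 hours. Critical path: Calibration → Run assay → Imaging.

Variance along critical path = 4.000 + 9.000 + 1.778 = 14.778; σ = 3.844 hours.
D = μ + z·σ = 34 + 1.645·3.844 = 40.3 hours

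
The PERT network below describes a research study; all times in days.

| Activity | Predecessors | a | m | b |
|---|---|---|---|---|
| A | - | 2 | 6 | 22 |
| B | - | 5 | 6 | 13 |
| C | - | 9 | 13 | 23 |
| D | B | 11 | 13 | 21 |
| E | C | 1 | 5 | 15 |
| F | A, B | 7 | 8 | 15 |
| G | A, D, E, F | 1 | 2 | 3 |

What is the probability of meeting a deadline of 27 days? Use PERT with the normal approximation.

0.968

te_A = (2 + 4·6 + 22)/6 = 48/6 = 8; σ²_A = ((22−2)/6)² = 11.111
te_B = (5 + 4·6 + 13)/6 = 42/6 = 7; σ²_B = ((13−5)/6)² = 1.778
te_C = (9 + 4·13 + 23)/6 = 84/6 = 14; σ²_C = ((23−9)/6)² = 5.444
te_D = (11 + 4·13 + 21)/6 = 84/6 = 14; σ²_D = ((21−11)/6)² = 2.778
te_E = (1 + 4·5 + 15)/6 = 36/6 = 6; σ²_E = ((15−1)/6)² = 5.444
te_F = (7 + 4·8 + 15)/6 = 54/6 = 9; σ²_F = ((15−7)/6)² = 1.778
te_G = (1 + 4·2 + 3)/6 = 12/6 = 2; σ²_G = ((3−1)/6)² = 0.111

Forward pass:
ES_A = 0; EF_A = 8
ES_B = 0; EF_B = 7
ES_C = 0; EF_C = 14
ES_D = 7; EF_D = 7+14 = 21
ES_E = 14; EF_E = 14+6 = 20
ES_F = max(EF_A=8, EF_B=7) = 8; EF_F = 8+9 = 17
ES_G = max(EF_A=8, EF_D=21, EF_E=20, EF_F=17) = 21; EF_G = 21+2 = 23
Expected project duration μ = 23 days. Critical path: B → D → G.

Variance along critical path = 1.778 + 2.778 + 0.111 = 4.667; σ = √4.667 = 2.160 days.
Z = (27 − 23) / 2.160 = 1.852
P(T ≤ 27) = Φ(1.852) ≈ 0.968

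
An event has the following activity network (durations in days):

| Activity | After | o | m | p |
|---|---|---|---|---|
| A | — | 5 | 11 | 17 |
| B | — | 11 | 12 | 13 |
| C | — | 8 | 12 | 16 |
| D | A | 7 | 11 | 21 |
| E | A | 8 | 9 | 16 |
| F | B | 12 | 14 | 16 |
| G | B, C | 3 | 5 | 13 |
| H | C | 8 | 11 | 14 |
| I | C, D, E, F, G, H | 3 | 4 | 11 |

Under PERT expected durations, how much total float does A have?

3 days

te_A = (5 + 4·11 + 17)/6 = 66/6 = 11
te_B = (11 + 4·12 + 13)/6 = 72/6 = 12
te_C = (8 + 4·12 + 16)/6 = 72/6 = 12
te_D = (7 + 4·11 + 21)/6 = 72/6 = 12
te_E = (8 + 4·9 + 16)/6 = 60/6 = 10
te_F = (12 + 4·14 + 16)/6 = 84/6 = 14
te_G = (3 + 4·5 + 13)/6 = 36/6 = 6
te_H = (8 + 4·11 + 14)/6 = 66/6 = 11
te_I = (3 + 4·4 + 11)/6 = 30/6 = 5

Forward pass:
ES_A = 0; EF_A = 11
ES_B = 0; EF_B = 12
ES_C = 0; EF_C = 12
ES_D = 11; EF_D = 11+12 = 23
ES_E = 11; EF_E = 11+10 = 21
ES_F = 12; EF_F = 12+14 = 26
ES_G = max(EF_B=12, EF_C=12) = 12; EF_G = 12+6 = 18
ES_H = 12; EF_H = 12+11 = 23
ES_I = max(EF_C=12, EF_D=23, EF_E=21, EF_F=26, EF_G=18, EF_H=23) = 26; EF_I = 26+5 = 31
Expected project duration μ = 31 days. Critical path: B → F → I.

Backward pass:
LF_I = 31; LS_I = 31−5 = 26
LF_H = LS_I = 26; LS_H = 26−11 = 15
LF_G = LS_I = 26; LS_G = 26−6 = 20
LF_F = LS_I = 26; LS_F = 26−14 = 12
LF_E = LS_I = 26; LS_E = 26−10 = 16
LF_D = LS_I = 26; LS_D = 26−12 = 14
LF_C = min(LS_G=20, LS_H=15, LS_I=26) = 15; LS_C = 15−12 = 3
LF_B = min(LS_F=12, LS_G=20) = 12; LS_B = 12−12 = 0
LF_A = min(LS_D=14, LS_E=16) = 14; LS_A = 14−11 = 3
Slack_A = LS_A − ES_A = 3 − 0 = 3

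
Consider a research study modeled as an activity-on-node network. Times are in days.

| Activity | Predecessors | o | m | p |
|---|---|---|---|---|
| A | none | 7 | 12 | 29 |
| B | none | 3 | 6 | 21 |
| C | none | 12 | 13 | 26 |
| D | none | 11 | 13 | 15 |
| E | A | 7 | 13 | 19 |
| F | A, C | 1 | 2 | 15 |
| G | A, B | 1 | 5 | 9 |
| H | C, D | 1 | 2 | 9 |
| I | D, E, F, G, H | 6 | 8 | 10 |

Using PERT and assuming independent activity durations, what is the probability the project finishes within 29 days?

te_A = (7 + 4·12 + 29)/6 = 84/6 = 14; σ²_A = ((29−7)/6)² = 13.444
te_B = (3 + 4·6 + 21)/6 = 48/6 = 8; σ²_B = ((21−3)/6)² = 9.000
te_C = (12 + 4·13 + 26)/6 = 90/6 = 15; σ²_C = ((26−12)/6)² = 5.444
te_D = (11 + 4·13 + 15)/6 = 78/6 = 13; σ²_D = ((15−11)/6)² = 0.444
te_E = (7 + 4·13 + 19)/6 = 78/6 = 13; σ²_E = ((19−7)/6)² = 4.000
te_F = (1 + 4·2 + 15)/6 = 24/6 = 4; σ²_F = ((15−1)/6)² = 5.444
te_G = (1 + 4·5 + 9)/6 = 30/6 = 5; σ²_G = ((9−1)/6)² = 1.778
te_H = (1 + 4·2 + 9)/6 = 18/6 = 3; σ²_H = ((9−1)/6)² = 1.778
te_I = (6 + 4·8 + 10)/6 = 48/6 = 8; σ²_I = ((10−6)/6)² = 0.444

Forward pass:
ES_A = 0; EF_A = 14
ES_B = 0; EF_B = 8
ES_C = 0; EF_C = 15
ES_D = 0; EF_D = 13
ES_E = 14; EF_E = 14+13 = 27
ES_F = max(EF_A=14, EF_C=15) = 15; EF_F = 15+4 = 19
ES_G = max(EF_A=14, EF_B=8) = 14; EF_G = 14+5 = 19
ES_H = max(EF_C=15, EF_D=13) = 15; EF_H = 15+3 = 18
ES_I = max(EF_D=13, EF_E=27, EF_F=19, EF_G=19, EF_H=18) = 27; EF_I = 27+8 = 35
Expected project duration μ = 35 days. Critical path: A → E → I.

Variance along critical path = 13.444 + 4.000 + 0.444 = 17.889; σ = √17.889 = 4.230 days.
Z = (29 − 35) / 4.230 = -1.419
P(T ≤ 29) = Φ(-1.419) ≈ 0.078

0.078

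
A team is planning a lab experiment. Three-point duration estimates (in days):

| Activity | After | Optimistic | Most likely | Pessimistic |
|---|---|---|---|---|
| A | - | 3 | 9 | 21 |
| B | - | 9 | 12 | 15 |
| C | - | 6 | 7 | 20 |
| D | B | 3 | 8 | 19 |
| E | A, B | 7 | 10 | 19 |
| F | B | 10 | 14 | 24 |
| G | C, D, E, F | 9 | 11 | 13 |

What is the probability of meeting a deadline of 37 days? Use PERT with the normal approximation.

0.352

te_A = (3 + 4·9 + 21)/6 = 60/6 = 10; σ²_A = ((21−3)/6)² = 9.000
te_B = (9 + 4·12 + 15)/6 = 72/6 = 12; σ²_B = ((15−9)/6)² = 1.000
te_C = (6 + 4·7 + 20)/6 = 54/6 = 9; σ²_C = ((20−6)/6)² = 5.444
te_D = (3 + 4·8 + 19)/6 = 54/6 = 9; σ²_D = ((19−3)/6)² = 7.111
te_E = (7 + 4·10 + 19)/6 = 66/6 = 11; σ²_E = ((19−7)/6)² = 4.000
te_F = (10 + 4·14 + 24)/6 = 90/6 = 15; σ²_F = ((24−10)/6)² = 5.444
te_G = (9 + 4·11 + 13)/6 = 66/6 = 11; σ²_G = ((13−9)/6)² = 0.444

Forward pass:
ES_A = 0; EF_A = 10
ES_B = 0; EF_B = 12
ES_C = 0; EF_C = 9
ES_D = 12; EF_D = 12+9 = 21
ES_E = max(EF_A=10, EF_B=12) = 12; EF_E = 12+11 = 23
ES_F = 12; EF_F = 12+15 = 27
ES_G = max(EF_C=9, EF_D=21, EF_E=23, EF_F=27) = 27; EF_G = 27+11 = 38
Expected project duration μ = 38 days. Critical path: B → F → G.

Variance along critical path = 1.000 + 5.444 + 0.444 = 6.889; σ = √6.889 = 2.625 days.
Z = (37 − 38) / 2.625 = -0.381
P(T ≤ 37) = Φ(-0.381) ≈ 0.352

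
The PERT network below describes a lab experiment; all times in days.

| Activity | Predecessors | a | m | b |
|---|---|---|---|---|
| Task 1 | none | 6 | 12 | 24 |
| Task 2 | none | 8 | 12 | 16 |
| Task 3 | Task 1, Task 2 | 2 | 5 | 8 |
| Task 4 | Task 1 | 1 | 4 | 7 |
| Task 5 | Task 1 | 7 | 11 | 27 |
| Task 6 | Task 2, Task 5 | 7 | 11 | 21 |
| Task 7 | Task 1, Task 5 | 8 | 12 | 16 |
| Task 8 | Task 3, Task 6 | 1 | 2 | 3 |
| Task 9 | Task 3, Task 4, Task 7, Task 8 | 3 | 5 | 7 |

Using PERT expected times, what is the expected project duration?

te_Task 1 = (6 + 4·12 + 24)/6 = 78/6 = 13
te_Task 2 = (8 + 4·12 + 16)/6 = 72/6 = 12
te_Task 3 = (2 + 4·5 + 8)/6 = 30/6 = 5
te_Task 4 = (1 + 4·4 + 7)/6 = 24/6 = 4
te_Task 5 = (7 + 4·11 + 27)/6 = 78/6 = 13
te_Task 6 = (7 + 4·11 + 21)/6 = 72/6 = 12
te_Task 7 = (8 + 4·12 + 16)/6 = 72/6 = 12
te_Task 8 = (1 + 4·2 + 3)/6 = 12/6 = 2
te_Task 9 = (3 + 4·5 + 7)/6 = 30/6 = 5

Forward pass:
ES_Task 1 = 0; EF_Task 1 = 13
ES_Task 2 = 0; EF_Task 2 = 12
ES_Task 3 = max(EF_Task 1=13, EF_Task 2=12) = 13; EF_Task 3 = 13+5 = 18
ES_Task 4 = 13; EF_Task 4 = 13+4 = 17
ES_Task 5 = 13; EF_Task 5 = 13+13 = 26
ES_Task 6 = max(EF_Task 2=12, EF_Task 5=26) = 26; EF_Task 6 = 26+12 = 38
ES_Task 7 = max(EF_Task 1=13, EF_Task 5=26) = 26; EF_Task 7 = 26+12 = 38
ES_Task 8 = max(EF_Task 3=18, EF_Task 6=38) = 38; EF_Task 8 = 38+2 = 40
ES_Task 9 = max(EF_Task 3=18, EF_Task 4=17, EF_Task 7=38, EF_Task 8=40) = 40; EF_Task 9 = 40+5 = 45
Expected project duration μ = 45 days. Critical path: Task 1 → Task 5 → Task 6 → Task 8 → Task 9.

45 days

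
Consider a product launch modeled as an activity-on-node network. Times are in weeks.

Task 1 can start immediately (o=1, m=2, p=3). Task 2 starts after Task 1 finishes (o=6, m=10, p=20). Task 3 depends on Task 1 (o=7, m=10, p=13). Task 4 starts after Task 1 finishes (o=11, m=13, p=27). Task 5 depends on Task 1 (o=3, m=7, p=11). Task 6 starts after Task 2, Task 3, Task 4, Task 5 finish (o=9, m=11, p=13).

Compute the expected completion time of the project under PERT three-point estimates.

te_Task 1 = (1 + 4·2 + 3)/6 = 12/6 = 2
te_Task 2 = (6 + 4·10 + 20)/6 = 66/6 = 11
te_Task 3 = (7 + 4·10 + 13)/6 = 60/6 = 10
te_Task 4 = (11 + 4·13 + 27)/6 = 90/6 = 15
te_Task 5 = (3 + 4·7 + 11)/6 = 42/6 = 7
te_Task 6 = (9 + 4·11 + 13)/6 = 66/6 = 11

Forward pass:
ES_Task 1 = 0; EF_Task 1 = 2
ES_Task 2 = 2; EF_Task 2 = 2+11 = 13
ES_Task 3 = 2; EF_Task 3 = 2+10 = 12
ES_Task 4 = 2; EF_Task 4 = 2+15 = 17
ES_Task 5 = 2; EF_Task 5 = 2+7 = 9
ES_Task 6 = max(EF_Task 2=13, EF_Task 3=12, EF_Task 4=17, EF_Task 5=9) = 17; EF_Task 6 = 17+11 = 28
Expected project duration μ = 28 weeks. Critical path: Task 1 → Task 4 → Task 6.

28 weeks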